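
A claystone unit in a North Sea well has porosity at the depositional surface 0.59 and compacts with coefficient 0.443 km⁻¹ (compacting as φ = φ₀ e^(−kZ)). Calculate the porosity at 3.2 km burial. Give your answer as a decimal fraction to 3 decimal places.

φ = φ₀·exp(−k·Z) = 0.59 × exp(−0.443 × 3.2) = 0.59 × exp(−1.418)
  = 0.59 × 0.2423 = 0.1430

0.143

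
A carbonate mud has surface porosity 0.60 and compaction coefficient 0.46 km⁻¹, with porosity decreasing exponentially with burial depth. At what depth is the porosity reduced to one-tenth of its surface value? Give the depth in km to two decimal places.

5.01 km

φ/φ₀ = 1/10 ⇒ exp(−β·d) = 1/10 ⇒ d = ln(10) / β
d = 2.3026 / 0.46 = 5.006 km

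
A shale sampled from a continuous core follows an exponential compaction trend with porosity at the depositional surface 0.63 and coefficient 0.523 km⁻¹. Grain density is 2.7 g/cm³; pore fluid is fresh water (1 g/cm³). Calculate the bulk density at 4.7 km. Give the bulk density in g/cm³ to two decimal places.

2.61 g/cm³

Porosity at depth: n = 0.63·exp(−0.523×4.7) = 0.63×0.0856 = 0.0539
Bulk density: ρ_b = (1−n)ρ_g + n·ρ_f = 0.9461×2.7 + 0.0539×1
       = 2.554 + 0.054 = 2.608 g/cm³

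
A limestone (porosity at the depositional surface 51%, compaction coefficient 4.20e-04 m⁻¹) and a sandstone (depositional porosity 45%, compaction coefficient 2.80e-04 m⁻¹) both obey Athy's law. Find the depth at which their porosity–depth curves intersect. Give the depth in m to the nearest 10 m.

Working in km (1 km = 1000 m; k in km⁻¹ = k in m⁻¹ × 1000):
Set phi₀ₐ e^(−kₐz) = phi₀ᵦ e^(−kᵦz) ⇒ ln(phi₀ₐ/phi₀ᵦ) = (kₐ − kᵦ)·z
z = ln(0.51/0.45) / (0.42 − 0.28) = 0.1252 / 0.14 = 0.894 km

890 m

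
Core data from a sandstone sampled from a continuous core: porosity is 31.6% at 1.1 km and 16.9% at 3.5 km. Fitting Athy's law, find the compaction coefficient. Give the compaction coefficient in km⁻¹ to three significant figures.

Athy: φ(z) = φ₀ e^(−cz) ⇒ φ₁/φ₂ = e^{c(z₂−z₁)} ⇒ c = ln(φ₁/φ₂)/(z₂−z₁)
c = ln(0.316/0.169) / (3.5 − 1.1) = ln(1.87) / 2.4 = 0.6258 / 2.4 = 0.2608 km⁻¹

0.261 km⁻¹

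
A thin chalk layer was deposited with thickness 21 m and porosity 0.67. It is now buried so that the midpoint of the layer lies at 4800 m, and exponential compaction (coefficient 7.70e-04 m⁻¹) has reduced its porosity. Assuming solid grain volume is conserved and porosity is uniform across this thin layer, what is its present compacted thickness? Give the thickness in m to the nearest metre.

Working in km (1 km = 1000 m; k in km⁻¹ = k in m⁻¹ × 1000):
Porosity at 4.8 km: φ = 0.67·exp(−0.77×4.8) = 0.0166
Solid-volume conservation: h(1−φ) = h₀(1−φ₀) ⇒ h = h₀·(1−φ₀)/(1−φ)
h = 0.021 × (1 − 0.67)/(1 − 0.0166) = 0.021 × 0.3356 = 0.0070 km

7 m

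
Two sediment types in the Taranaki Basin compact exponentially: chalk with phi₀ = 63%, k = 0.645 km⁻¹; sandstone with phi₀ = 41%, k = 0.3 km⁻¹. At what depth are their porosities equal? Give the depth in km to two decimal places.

Set phi₀ₐ e^(−kₐz) = phi₀ᵦ e^(−kᵦz) ⇒ ln(phi₀ₐ/phi₀ᵦ) = (kₐ − kᵦ)·z
z = ln(0.63/0.41) / (0.645 − 0.3) = 0.4296 / 0.345 = 1.245 km

1.25 km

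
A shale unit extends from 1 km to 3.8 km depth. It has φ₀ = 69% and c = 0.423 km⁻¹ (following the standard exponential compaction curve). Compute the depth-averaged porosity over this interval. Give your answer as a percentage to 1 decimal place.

26.5%

⟨φ⟩ = (1/(Z₂−Z₁)) ∫ φ₀ e^(−cZ) dZ = φ₀·(e^(−c·Z₁) − e^(−c·Z₂)) / (c·(Z₂−Z₁))
e^(−0.423×1) = 0.6551; e^(−0.423×3.8) = 0.2004
⟨φ⟩ = 0.69 × (0.6551 − 0.2004) / (0.423 × 2.8) = 0.69 × 0.3839 = 0.2649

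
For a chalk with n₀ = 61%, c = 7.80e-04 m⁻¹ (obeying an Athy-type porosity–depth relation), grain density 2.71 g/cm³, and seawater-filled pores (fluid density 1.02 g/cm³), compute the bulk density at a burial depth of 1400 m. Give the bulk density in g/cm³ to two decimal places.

Working in km (1 km = 1000 m; c in km⁻¹ = c in m⁻¹ × 1000):
Porosity at depth: n = 0.61·exp(−0.78×1.4) = 0.61×0.3355 = 0.2047
Bulk density: ρ_b = (1−n)ρ_g + n·ρ_f = 0.7953×2.71 + 0.2047×1.02
       = 2.155 + 0.209 = 2.364 g/cm³

2.36 g/cm³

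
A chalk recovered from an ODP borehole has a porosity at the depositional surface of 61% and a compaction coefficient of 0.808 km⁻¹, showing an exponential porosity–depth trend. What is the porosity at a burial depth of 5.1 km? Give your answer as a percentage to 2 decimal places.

0.99%

φ = φ₀·exp(−k·z) = 0.61 × exp(−0.808 × 5.1) = 0.61 × exp(−4.121)
  = 0.61 × 0.0162 = 0.0099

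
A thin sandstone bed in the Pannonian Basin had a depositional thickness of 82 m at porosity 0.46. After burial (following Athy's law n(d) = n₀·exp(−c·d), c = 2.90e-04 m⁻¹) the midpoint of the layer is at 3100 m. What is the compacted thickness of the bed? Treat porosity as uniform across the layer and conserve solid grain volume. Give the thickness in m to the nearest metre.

Working in km (1 km = 1000 m; c in km⁻¹ = c in m⁻¹ × 1000):
Porosity at 3.1 km: n = 0.46·exp(−0.29×3.1) = 0.1872
Solid-volume conservation: h(1−n) = h₀(1−n₀) ⇒ h = h₀·(1−n₀)/(1−n)
h = 0.082 × (1 − 0.46)/(1 − 0.1872) = 0.082 × 0.6644 = 0.0545 km

54 m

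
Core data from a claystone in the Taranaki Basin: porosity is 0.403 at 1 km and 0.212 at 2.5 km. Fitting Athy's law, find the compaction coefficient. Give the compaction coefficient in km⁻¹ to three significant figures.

0.428 km⁻¹

Athy: n(z) = n₀ e^(−cz) ⇒ n₁/n₂ = e^{c(z₂−z₁)} ⇒ c = ln(n₁/n₂)/(z₂−z₁)
c = ln(0.403/0.212) / (2.5 − 1) = ln(1.901) / 1.5 = 0.6424 / 1.5 = 0.4282 km⁻¹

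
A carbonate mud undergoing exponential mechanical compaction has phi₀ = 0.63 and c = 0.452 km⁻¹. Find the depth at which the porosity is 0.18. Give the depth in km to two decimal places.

2.77 km

Invert Athy's law: z = ln(phi₀/phi) / c
z = ln(0.63/0.18) / 0.452 = ln(3.5) / 0.452 = 1.2528 / 0.452 = 2.772 km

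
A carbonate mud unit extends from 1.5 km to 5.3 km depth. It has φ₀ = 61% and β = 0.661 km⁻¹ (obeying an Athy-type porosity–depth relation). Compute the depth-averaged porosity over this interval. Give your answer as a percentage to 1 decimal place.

⟨φ⟩ = (1/(z₂−z₁)) ∫ φ₀ e^(−βz) dz = φ₀·(e^(−β·z₁) − e^(−β·z₂)) / (β·(z₂−z₁))
e^(−0.661×1.5) = 0.3710; e^(−0.661×5.3) = 0.0301
⟨φ⟩ = 0.61 × (0.3710 − 0.0301) / (0.661 × 3.8) = 0.61 × 0.1357 = 0.0828

8.3%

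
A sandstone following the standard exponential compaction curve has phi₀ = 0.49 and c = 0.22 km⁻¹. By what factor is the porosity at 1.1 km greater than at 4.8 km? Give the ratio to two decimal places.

2.26

phi(Z₁)/phi(Z₂) = e^(−c·Z₁)/e^(−c·Z₂) = e^{c(Z₂−Z₁)}
= exp(0.22 × 3.7) = exp(0.814) = 2.2569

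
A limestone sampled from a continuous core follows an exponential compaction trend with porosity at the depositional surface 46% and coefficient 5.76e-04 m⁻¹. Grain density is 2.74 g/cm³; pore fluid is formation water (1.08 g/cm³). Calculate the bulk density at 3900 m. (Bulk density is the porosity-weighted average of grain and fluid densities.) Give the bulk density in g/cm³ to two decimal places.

2.66 g/cm³

Working in km (1 km = 1000 m; β in km⁻¹ = β in m⁻¹ × 1000):
Porosity at depth: phi = 0.46·exp(−0.576×3.9) = 0.46×0.1058 = 0.0487
Bulk density: ρ_b = (1−phi)ρ_g + phi·ρ_f = 0.9513×2.74 + 0.0487×1.08
       = 2.607 + 0.053 = 2.659 g/cm³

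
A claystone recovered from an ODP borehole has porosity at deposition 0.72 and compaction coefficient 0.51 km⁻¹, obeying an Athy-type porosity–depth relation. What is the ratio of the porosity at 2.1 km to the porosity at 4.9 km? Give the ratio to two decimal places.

φ(z₁)/φ(z₂) = e^(−k·z₁)/e^(−k·z₂) = e^{k(z₂−z₁)}
= exp(0.51 × 2.8) = exp(1.428) = 4.1704

4.17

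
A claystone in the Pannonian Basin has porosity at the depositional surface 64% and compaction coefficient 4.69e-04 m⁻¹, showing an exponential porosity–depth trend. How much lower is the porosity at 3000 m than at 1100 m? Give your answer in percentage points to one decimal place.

22.5 percentage points

Working in km (1 km = 1000 m; k in km⁻¹ = k in m⁻¹ × 1000):
n(1.1) = 0.64·e^(−0.469×1.1) = 0.3821
n(3) = 0.64·e^(−0.469×3) = 0.1567
Δn = 0.3821 − 0.1567 = 0.2253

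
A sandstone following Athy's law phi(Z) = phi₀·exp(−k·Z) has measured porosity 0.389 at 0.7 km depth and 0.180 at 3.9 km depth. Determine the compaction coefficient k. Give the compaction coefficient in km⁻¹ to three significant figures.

Athy: phi(Z) = phi₀ e^(−kZ) ⇒ phi₁/phi₂ = e^{k(Z₂−Z₁)} ⇒ k = ln(phi₁/phi₂)/(Z₂−Z₁)
k = ln(0.389/0.18) / (3.9 − 0.7) = ln(2.161) / 3.2 = 0.7706 / 3.2 = 0.2408 km⁻¹

0.241 km⁻¹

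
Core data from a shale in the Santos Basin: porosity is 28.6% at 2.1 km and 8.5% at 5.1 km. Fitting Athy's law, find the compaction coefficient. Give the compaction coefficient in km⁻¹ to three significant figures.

0.404 km⁻¹

Athy: phi(z) = phi₀ e^(−kz) ⇒ phi₁/phi₂ = e^{k(z₂−z₁)} ⇒ k = ln(phi₁/phi₂)/(z₂−z₁)
k = ln(0.286/0.085) / (5.1 − 2.1) = ln(3.365) / 3 = 1.2133 / 3 = 0.4044 km⁻¹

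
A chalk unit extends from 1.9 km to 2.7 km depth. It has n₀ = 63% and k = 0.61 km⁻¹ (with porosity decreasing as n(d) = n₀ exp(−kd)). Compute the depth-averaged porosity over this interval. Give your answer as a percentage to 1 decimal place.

15.6%

⟨n⟩ = (1/(d₂−d₁)) ∫ n₀ e^(−kd) dd = n₀·(e^(−k·d₁) − e^(−k·d₂)) / (k·(d₂−d₁))
e^(−0.61×1.9) = 0.3138; e^(−0.61×2.7) = 0.1926
⟨n⟩ = 0.63 × (0.3138 − 0.1926) / (0.61 × 0.8) = 0.63 × 0.2483 = 0.1564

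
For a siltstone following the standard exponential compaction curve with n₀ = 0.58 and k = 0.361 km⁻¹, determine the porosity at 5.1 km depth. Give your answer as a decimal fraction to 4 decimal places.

0.0920

n = n₀·exp(−k·z) = 0.58 × exp(−0.361 × 5.1) = 0.58 × exp(−1.841)
  = 0.58 × 0.1586 = 0.0920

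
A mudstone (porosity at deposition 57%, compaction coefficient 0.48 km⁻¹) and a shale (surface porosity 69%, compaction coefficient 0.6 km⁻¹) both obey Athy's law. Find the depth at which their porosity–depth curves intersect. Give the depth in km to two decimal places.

1.59 km

Set phi₀ₐ e^(−kₐz) = phi₀ᵦ e^(−kᵦz) ⇒ ln(phi₀ₐ/phi₀ᵦ) = (kₐ − kᵦ)·z
z = ln(0.57/0.69) / (0.48 − 0.6) = -0.1911 / -0.12 = 1.592 km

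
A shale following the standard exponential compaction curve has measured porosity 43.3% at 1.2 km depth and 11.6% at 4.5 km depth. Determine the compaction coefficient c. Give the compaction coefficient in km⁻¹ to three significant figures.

Athy: phi(Z) = phi₀ e^(−cZ) ⇒ phi₁/phi₂ = e^{c(Z₂−Z₁)} ⇒ c = ln(phi₁/phi₂)/(Z₂−Z₁)
c = ln(0.433/0.116) / (4.5 − 1.2) = ln(3.733) / 3.3 = 1.3171 / 3.3 = 0.3991 km⁻¹

0.399 km⁻¹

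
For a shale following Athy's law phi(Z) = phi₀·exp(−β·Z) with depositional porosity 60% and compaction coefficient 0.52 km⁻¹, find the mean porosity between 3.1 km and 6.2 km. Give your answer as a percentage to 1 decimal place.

⟨phi⟩ = (1/(Z₂−Z₁)) ∫ phi₀ e^(−βZ) dZ = phi₀·(e^(−β·Z₁) − e^(−β·Z₂)) / (β·(Z₂−Z₁))
e^(−0.52×3.1) = 0.1995; e^(−0.52×6.2) = 0.0398
⟨phi⟩ = 0.6 × (0.1995 − 0.0398) / (0.52 × 3.1) = 0.6 × 0.0991 = 0.0594

5.9%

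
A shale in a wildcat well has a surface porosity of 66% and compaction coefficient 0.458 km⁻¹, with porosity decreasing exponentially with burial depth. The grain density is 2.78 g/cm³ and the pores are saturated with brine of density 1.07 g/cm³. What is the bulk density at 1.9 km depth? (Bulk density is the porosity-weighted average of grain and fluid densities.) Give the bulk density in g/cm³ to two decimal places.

2.31 g/cm³

Porosity at depth: phi = 0.66·exp(−0.458×1.9) = 0.66×0.4189 = 0.2765
Bulk density: ρ_b = (1−phi)ρ_g + phi·ρ_f = 0.7235×2.78 + 0.2765×1.07
       = 2.011 + 0.296 = 2.307 g/cm³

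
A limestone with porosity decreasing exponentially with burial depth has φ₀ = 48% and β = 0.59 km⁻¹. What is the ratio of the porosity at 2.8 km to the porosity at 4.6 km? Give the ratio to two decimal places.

2.89

φ(z₁)/φ(z₂) = e^(−β·z₁)/e^(−β·z₂) = e^{β(z₂−z₁)}
= exp(0.59 × 1.8) = exp(1.062) = 2.8921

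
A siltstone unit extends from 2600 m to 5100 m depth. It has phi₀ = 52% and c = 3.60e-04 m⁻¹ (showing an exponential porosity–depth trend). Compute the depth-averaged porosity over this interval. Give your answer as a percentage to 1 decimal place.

13.4%

Working in km (1 km = 1000 m; c in km⁻¹ = c in m⁻¹ × 1000):
⟨phi⟩ = (1/(z₂−z₁)) ∫ phi₀ e^(−cz) dz = phi₀·(e^(−c·z₁) − e^(−c·z₂)) / (c·(z₂−z₁))
e^(−0.36×2.6) = 0.3922; e^(−0.36×5.1) = 0.1595
⟨phi⟩ = 0.52 × (0.3922 − 0.1595) / (0.36 × 2.5) = 0.52 × 0.2586 = 0.1345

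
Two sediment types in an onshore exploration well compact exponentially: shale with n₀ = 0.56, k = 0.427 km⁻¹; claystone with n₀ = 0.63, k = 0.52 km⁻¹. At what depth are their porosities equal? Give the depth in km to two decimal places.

1.27 km

Set n₀ₐ e^(−kₐz) = n₀ᵦ e^(−kᵦz) ⇒ ln(n₀ₐ/n₀ᵦ) = (kₐ − kᵦ)·z
z = ln(0.56/0.63) / (0.427 − 0.52) = -0.1178 / -0.093 = 1.266 km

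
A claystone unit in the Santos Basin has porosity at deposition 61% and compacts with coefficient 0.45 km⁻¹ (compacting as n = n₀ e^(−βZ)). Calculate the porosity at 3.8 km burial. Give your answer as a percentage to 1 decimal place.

n = n₀·exp(−β·Z) = 0.61 × exp(−0.45 × 3.8) = 0.61 × exp(−1.71)
  = 0.61 × 0.1809 = 0.1103

11.0%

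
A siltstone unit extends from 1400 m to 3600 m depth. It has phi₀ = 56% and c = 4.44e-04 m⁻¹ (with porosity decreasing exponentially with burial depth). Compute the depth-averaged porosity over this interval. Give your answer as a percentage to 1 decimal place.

Working in km (1 km = 1000 m; c in km⁻¹ = c in m⁻¹ × 1000):
⟨phi⟩ = (1/(Z₂−Z₁)) ∫ phi₀ e^(−cZ) dZ = phi₀·(e^(−c·Z₁) − e^(−c·Z₂)) / (c·(Z₂−Z₁))
e^(−0.444×1.4) = 0.5371; e^(−0.444×3.6) = 0.2022
⟨phi⟩ = 0.56 × (0.5371 − 0.2022) / (0.444 × 2.2) = 0.56 × 0.3428 = 0.1920

19.2%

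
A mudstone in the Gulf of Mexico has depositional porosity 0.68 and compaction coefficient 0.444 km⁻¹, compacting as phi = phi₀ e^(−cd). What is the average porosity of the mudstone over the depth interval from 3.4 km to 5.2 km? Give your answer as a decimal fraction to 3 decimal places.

⟨phi⟩ = (1/(d₂−d₁)) ∫ phi₀ e^(−cd) dd = phi₀·(e^(−c·d₁) − e^(−c·d₂)) / (c·(d₂−d₁))
e^(−0.444×3.4) = 0.2210; e^(−0.444×5.2) = 0.0994
⟨phi⟩ = 0.68 × (0.2210 − 0.0994) / (0.444 × 1.8) = 0.68 × 0.1522 = 0.1035

0.103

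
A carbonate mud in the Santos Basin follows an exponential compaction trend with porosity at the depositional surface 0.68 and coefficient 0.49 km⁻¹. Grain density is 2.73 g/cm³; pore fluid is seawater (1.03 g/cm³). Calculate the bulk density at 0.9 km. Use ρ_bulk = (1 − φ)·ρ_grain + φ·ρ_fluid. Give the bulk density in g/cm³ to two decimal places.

1.99 g/cm³

Porosity at depth: φ = 0.68·exp(−0.49×0.9) = 0.68×0.6434 = 0.4375
Bulk density: ρ_b = (1−φ)ρ_g + φ·ρ_f = 0.5625×2.73 + 0.4375×1.03
       = 1.536 + 0.451 = 1.986 g/cm³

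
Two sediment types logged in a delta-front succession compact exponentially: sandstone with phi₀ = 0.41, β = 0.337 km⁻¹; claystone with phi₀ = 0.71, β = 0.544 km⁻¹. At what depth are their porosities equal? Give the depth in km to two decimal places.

2.65 km

Set phi₀ₐ e^(−βₐz) = phi₀ᵦ e^(−βᵦz) ⇒ ln(phi₀ₐ/phi₀ᵦ) = (βₐ − βᵦ)·z
z = ln(0.41/0.71) / (0.337 − 0.544) = -0.5491 / -0.207 = 2.653 km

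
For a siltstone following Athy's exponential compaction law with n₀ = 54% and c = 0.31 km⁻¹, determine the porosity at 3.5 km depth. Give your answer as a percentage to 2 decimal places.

n = n₀·exp(−c·z) = 0.54 × exp(−0.31 × 3.5) = 0.54 × exp(−1.085)
  = 0.54 × 0.3379 = 0.1825

18.25%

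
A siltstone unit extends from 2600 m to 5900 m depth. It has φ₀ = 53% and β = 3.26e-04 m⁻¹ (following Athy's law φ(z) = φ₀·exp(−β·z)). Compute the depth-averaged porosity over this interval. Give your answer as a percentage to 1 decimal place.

13.9%

Working in km (1 km = 1000 m; β in km⁻¹ = β in m⁻¹ × 1000):
⟨φ⟩ = (1/(z₂−z₁)) ∫ φ₀ e^(−βz) dz = φ₀·(e^(−β·z₁) − e^(−β·z₂)) / (β·(z₂−z₁))
e^(−0.326×2.6) = 0.4284; e^(−0.326×5.9) = 0.1461
⟨φ⟩ = 0.53 × (0.4284 − 0.1461) / (0.326 × 3.3) = 0.53 × 0.2624 = 0.1391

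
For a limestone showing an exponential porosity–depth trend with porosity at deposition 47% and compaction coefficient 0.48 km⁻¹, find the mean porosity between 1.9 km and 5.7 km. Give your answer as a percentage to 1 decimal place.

8.7%

⟨n⟩ = (1/(z₂−z₁)) ∫ n₀ e^(−cz) dz = n₀·(e^(−c·z₁) − e^(−c·z₂)) / (c·(z₂−z₁))
e^(−0.48×1.9) = 0.4017; e^(−0.48×5.7) = 0.0648
⟨n⟩ = 0.47 × (0.4017 − 0.0648) / (0.48 × 3.8) = 0.47 × 0.1847 = 0.0868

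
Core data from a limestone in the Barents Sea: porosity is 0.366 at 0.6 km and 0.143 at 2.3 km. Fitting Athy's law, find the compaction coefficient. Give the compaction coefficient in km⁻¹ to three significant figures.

Athy: n(d) = n₀ e^(−kd) ⇒ n₁/n₂ = e^{k(d₂−d₁)} ⇒ k = ln(n₁/n₂)/(d₂−d₁)
k = ln(0.366/0.143) / (2.3 − 0.6) = ln(2.559) / 1.7 = 0.9398 / 1.7 = 0.5528 km⁻¹

0.553 km⁻¹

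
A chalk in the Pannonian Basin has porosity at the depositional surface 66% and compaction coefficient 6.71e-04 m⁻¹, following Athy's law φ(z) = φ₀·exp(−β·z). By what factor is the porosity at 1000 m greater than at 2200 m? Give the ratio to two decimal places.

2.24

Working in km (1 km = 1000 m; β in km⁻¹ = β in m⁻¹ × 1000):
φ(z₁)/φ(z₂) = e^(−β·z₁)/e^(−β·z₂) = e^{β(z₂−z₁)}
= exp(0.671 × 1.2) = exp(0.8052) = 2.2371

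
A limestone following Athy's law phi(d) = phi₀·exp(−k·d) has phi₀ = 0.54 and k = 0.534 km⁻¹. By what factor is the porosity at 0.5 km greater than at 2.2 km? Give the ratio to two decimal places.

2.48

phi(d₁)/phi(d₂) = e^(−k·d₁)/e^(−k·d₂) = e^{k(d₂−d₁)}
= exp(0.534 × 1.7) = exp(0.9078) = 2.4789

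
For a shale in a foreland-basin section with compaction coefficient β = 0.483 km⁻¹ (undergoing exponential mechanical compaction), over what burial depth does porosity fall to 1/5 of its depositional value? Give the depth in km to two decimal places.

φ/φ₀ = 1/5 ⇒ exp(−β·Z) = 1/5 ⇒ Z = ln(5) / β
Z = 1.6094 / 0.483 = 3.332 km

3.33 km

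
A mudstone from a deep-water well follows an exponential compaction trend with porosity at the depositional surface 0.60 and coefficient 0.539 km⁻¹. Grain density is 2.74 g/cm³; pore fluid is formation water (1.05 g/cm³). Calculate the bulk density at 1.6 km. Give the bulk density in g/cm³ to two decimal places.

2.31 g/cm³

Porosity at depth: n = 0.6·exp(−0.539×1.6) = 0.6×0.4221 = 0.2533
Bulk density: ρ_b = (1−n)ρ_g + n·ρ_f = 0.7467×2.74 + 0.2533×1.05
       = 2.046 + 0.266 = 2.312 g/cm³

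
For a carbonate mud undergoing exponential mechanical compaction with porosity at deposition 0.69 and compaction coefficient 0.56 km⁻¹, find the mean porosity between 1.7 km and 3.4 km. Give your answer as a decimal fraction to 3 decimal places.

0.172

⟨n⟩ = (1/(d₂−d₁)) ∫ n₀ e^(−cd) dd = n₀·(e^(−c·d₁) − e^(−c·d₂)) / (c·(d₂−d₁))
e^(−0.56×1.7) = 0.3860; e^(−0.56×3.4) = 0.1490
⟨n⟩ = 0.69 × (0.3860 − 0.1490) / (0.56 × 1.7) = 0.69 × 0.2489 = 0.1718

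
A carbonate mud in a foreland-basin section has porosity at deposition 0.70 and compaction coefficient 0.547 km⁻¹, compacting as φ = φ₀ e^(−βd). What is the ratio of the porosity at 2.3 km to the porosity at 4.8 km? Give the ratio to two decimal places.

φ(d₁)/φ(d₂) = e^(−β·d₁)/e^(−β·d₂) = e^{β(d₂−d₁)}
= exp(0.547 × 2.5) = exp(1.368) = 3.9255

3.93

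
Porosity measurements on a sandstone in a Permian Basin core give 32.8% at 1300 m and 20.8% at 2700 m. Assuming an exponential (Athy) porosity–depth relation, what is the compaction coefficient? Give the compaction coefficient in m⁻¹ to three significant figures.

0.000325 m⁻¹

Working in km (1 km = 1000 m; c in km⁻¹ = c in m⁻¹ × 1000):
Athy: n(d) = n₀ e^(−cd) ⇒ n₁/n₂ = e^{c(d₂−d₁)} ⇒ c = ln(n₁/n₂)/(d₂−d₁)
c = ln(0.328/0.208) / (2.7 − 1.3) = ln(1.577) / 1.4 = 0.4555 / 1.4 = 0.3253 km⁻¹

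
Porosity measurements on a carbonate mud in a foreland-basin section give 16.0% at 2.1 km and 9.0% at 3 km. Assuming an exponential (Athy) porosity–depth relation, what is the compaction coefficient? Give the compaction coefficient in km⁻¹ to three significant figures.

Athy: φ(d) = φ₀ e^(−kd) ⇒ φ₁/φ₂ = e^{k(d₂−d₁)} ⇒ k = ln(φ₁/φ₂)/(d₂−d₁)
k = ln(0.16/0.09) / (3 − 2.1) = ln(1.778) / 0.9 = 0.5754 / 0.9 = 0.6393 km⁻¹

0.639 km⁻¹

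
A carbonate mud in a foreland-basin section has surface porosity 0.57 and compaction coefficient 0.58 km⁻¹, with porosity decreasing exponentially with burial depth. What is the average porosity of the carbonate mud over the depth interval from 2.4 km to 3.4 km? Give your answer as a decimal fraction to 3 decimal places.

0.108

⟨n⟩ = (1/(Z₂−Z₁)) ∫ n₀ e^(−βZ) dZ = n₀·(e^(−β·Z₁) − e^(−β·Z₂)) / (β·(Z₂−Z₁))
e^(−0.58×2.4) = 0.2486; e^(−0.58×3.4) = 0.1392
⟨n⟩ = 0.57 × (0.2486 − 0.1392) / (0.58 × 1) = 0.57 × 0.1886 = 0.1075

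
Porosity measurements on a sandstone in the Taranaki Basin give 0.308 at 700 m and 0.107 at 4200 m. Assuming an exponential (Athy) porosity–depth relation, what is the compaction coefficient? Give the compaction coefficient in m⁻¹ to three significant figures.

Working in km (1 km = 1000 m; c in km⁻¹ = c in m⁻¹ × 1000):
Athy: phi(d) = phi₀ e^(−cd) ⇒ phi₁/phi₂ = e^{c(d₂−d₁)} ⇒ c = ln(phi₁/phi₂)/(d₂−d₁)
c = ln(0.308/0.107) / (4.2 − 0.7) = ln(2.879) / 3.5 = 1.0573 / 3.5 = 0.3021 km⁻¹

0.000302 m⁻¹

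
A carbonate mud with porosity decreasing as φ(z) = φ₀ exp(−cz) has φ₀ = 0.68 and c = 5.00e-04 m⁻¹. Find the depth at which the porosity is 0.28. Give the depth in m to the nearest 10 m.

Working in km (1 km = 1000 m; c in km⁻¹ = c in m⁻¹ × 1000):
Invert Athy's law: z = ln(φ₀/φ) / c
z = ln(0.68/0.28) / 0.5 = ln(2.429) / 0.5 = 0.8873 / 0.5 = 1.775 km

1770 m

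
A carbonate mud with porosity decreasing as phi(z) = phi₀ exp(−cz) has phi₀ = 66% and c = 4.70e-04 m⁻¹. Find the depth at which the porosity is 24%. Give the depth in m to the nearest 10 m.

Working in km (1 km = 1000 m; c in km⁻¹ = c in m⁻¹ × 1000):
Invert Athy's law: z = ln(phi₀/phi) / c
z = ln(0.66/0.24) / 0.47 = ln(2.75) / 0.47 = 1.0116 / 0.47 = 2.152 km

2150 m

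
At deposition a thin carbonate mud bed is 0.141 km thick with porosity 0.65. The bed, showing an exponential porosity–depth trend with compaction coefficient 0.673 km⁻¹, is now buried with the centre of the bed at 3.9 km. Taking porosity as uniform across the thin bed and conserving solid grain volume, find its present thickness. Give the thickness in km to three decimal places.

Porosity at 3.9 km: φ = 0.65·exp(−0.673×3.9) = 0.0471
Solid-volume conservation: h(1−φ) = h₀(1−φ₀) ⇒ h = h₀·(1−φ₀)/(1−φ)
h = 0.141 × (1 − 0.65)/(1 − 0.0471) = 0.141 × 0.3673 = 0.0518 km

0.052 km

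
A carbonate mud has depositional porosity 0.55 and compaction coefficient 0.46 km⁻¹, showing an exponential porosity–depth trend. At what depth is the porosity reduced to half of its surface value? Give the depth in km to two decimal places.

n/n₀ = 1/2 ⇒ exp(−β·d) = 1/2 ⇒ d = ln(2) / β
d = 0.6931 / 0.46 = 1.507 km

1.51 km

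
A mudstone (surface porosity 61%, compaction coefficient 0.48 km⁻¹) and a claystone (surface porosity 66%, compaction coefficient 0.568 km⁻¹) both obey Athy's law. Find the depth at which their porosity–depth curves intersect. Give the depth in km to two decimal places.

Set n₀ₐ e^(−cₐz) = n₀ᵦ e^(−cᵦz) ⇒ ln(n₀ₐ/n₀ᵦ) = (cₐ − cᵦ)·z
z = ln(0.61/0.66) / (0.48 − 0.568) = -0.0788 / -0.088 = 0.895 km

0.90 km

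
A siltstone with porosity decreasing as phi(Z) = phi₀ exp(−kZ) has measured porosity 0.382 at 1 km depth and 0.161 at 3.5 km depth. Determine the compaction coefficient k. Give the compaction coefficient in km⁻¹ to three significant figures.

0.346 km⁻¹

Athy: phi(Z) = phi₀ e^(−kZ) ⇒ phi₁/phi₂ = e^{k(Z₂−Z₁)} ⇒ k = ln(phi₁/phi₂)/(Z₂−Z₁)
k = ln(0.382/0.161) / (3.5 − 1) = ln(2.373) / 2.5 = 0.8640 / 2.5 = 0.3456 km⁻¹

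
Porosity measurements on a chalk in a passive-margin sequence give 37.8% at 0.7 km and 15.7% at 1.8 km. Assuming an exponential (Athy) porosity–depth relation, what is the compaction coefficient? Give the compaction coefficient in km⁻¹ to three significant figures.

Athy: n(d) = n₀ e^(−cd) ⇒ n₁/n₂ = e^{c(d₂−d₁)} ⇒ c = ln(n₁/n₂)/(d₂−d₁)
c = ln(0.378/0.157) / (1.8 − 0.7) = ln(2.408) / 1.1 = 0.8786 / 1.1 = 0.7988 km⁻¹

0.799 km⁻¹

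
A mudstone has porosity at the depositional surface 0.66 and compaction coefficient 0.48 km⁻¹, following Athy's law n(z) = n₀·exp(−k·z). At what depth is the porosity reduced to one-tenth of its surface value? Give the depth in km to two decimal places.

4.80 km

n/n₀ = 1/10 ⇒ exp(−k·z) = 1/10 ⇒ z = ln(10) / k
z = 2.3026 / 0.48 = 4.797 km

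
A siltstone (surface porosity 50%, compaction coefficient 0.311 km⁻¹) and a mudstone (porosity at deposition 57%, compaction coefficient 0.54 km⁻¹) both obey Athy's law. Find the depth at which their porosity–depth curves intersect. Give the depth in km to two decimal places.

0.57 km

Set n₀ₐ e^(−βₐZ) = n₀ᵦ e^(−βᵦZ) ⇒ ln(n₀ₐ/n₀ᵦ) = (βₐ − βᵦ)·Z
Z = ln(0.5/0.57) / (0.311 − 0.54) = -0.1310 / -0.229 = 0.572 km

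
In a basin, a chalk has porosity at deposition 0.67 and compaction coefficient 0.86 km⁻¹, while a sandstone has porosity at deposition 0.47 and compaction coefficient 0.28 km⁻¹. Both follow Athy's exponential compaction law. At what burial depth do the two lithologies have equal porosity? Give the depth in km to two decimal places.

Set phi₀ₐ e^(−cₐz) = phi₀ᵦ e^(−cᵦz) ⇒ ln(phi₀ₐ/phi₀ᵦ) = (cₐ − cᵦ)·z
z = ln(0.67/0.47) / (0.86 − 0.28) = 0.3545 / 0.58 = 0.611 km

0.61 km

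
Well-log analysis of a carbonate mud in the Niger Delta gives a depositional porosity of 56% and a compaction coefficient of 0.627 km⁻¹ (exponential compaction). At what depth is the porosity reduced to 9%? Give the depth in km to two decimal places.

2.92 km

Invert Athy's law: d = ln(phi₀/phi) / β
d = ln(0.56/0.09) / 0.627 = ln(6.222) / 0.627 = 1.8281 / 0.627 = 2.916 km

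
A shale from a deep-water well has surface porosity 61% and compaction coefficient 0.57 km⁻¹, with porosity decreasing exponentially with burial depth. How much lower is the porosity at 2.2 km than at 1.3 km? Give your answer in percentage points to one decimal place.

phi(1.3) = 0.61·e^(−0.57×1.3) = 0.2907
phi(2.2) = 0.61·e^(−0.57×2.2) = 0.1741
Δphi = 0.2907 − 0.1741 = 0.1167

11.7 percentage points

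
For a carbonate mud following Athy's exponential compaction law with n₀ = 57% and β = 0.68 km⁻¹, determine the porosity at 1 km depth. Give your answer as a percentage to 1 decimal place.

n = n₀·exp(−β·d) = 0.57 × exp(−0.68 × 1) = 0.57 × exp(−0.68)
  = 0.57 × 0.5066 = 0.2888

28.9%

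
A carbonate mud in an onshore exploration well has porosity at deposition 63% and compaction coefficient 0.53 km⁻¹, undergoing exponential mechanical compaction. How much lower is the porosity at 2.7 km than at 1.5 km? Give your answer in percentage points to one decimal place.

13.4 percentage points

phi(1.5) = 0.63·e^(−0.53×1.5) = 0.2845
phi(2.7) = 0.63·e^(−0.53×2.7) = 0.1506
Δphi = 0.2845 − 0.1506 = 0.1339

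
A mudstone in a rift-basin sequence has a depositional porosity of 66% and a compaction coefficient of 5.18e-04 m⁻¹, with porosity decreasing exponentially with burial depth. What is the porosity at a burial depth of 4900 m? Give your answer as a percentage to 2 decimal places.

Working in km (1 km = 1000 m; k in km⁻¹ = k in m⁻¹ × 1000):
n = n₀·exp(−k·z) = 0.66 × exp(−0.518 × 4.9) = 0.66 × exp(−2.538)
  = 0.66 × 0.0790 = 0.0521

5.21%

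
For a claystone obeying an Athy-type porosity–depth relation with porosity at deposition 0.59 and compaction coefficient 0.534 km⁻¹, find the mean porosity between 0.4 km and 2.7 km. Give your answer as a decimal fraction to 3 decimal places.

⟨φ⟩ = (1/(d₂−d₁)) ∫ φ₀ e^(−cd) dd = φ₀·(e^(−c·d₁) − e^(−c·d₂)) / (c·(d₂−d₁))
e^(−0.534×0.4) = 0.8077; e^(−0.534×2.7) = 0.2365
⟨φ⟩ = 0.59 × (0.8077 − 0.2365) / (0.534 × 2.3) = 0.59 × 0.4650 = 0.2744

0.274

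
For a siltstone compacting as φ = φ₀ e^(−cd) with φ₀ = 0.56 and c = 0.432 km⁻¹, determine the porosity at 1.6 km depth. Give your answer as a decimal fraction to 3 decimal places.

0.281

φ = φ₀·exp(−c·d) = 0.56 × exp(−0.432 × 1.6) = 0.56 × exp(−0.6912)
  = 0.56 × 0.5010 = 0.2805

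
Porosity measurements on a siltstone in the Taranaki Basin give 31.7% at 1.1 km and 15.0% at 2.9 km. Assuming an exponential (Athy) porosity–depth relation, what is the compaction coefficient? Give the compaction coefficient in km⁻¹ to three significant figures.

0.416 km⁻¹

Athy: n(d) = n₀ e^(−βd) ⇒ n₁/n₂ = e^{β(d₂−d₁)} ⇒ β = ln(n₁/n₂)/(d₂−d₁)
β = ln(0.317/0.15) / (2.9 − 1.1) = ln(2.113) / 1.8 = 0.7483 / 1.8 = 0.4157 km⁻¹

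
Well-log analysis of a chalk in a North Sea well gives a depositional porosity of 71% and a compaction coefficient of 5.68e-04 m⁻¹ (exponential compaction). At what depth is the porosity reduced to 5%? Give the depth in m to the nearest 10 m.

4670 m

Working in km (1 km = 1000 m; k in km⁻¹ = k in m⁻¹ × 1000):
Invert Athy's law: z = ln(φ₀/φ) / k
z = ln(0.71/0.05) / 0.568 = ln(14.2) / 0.568 = 2.6532 / 0.568 = 4.671 km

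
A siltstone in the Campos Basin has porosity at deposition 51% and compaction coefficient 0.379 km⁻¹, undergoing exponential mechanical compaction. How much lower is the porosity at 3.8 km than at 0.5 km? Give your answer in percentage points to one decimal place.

30.1 percentage points

phi(0.5) = 0.51·e^(−0.379×0.5) = 0.4220
phi(3.8) = 0.51·e^(−0.379×3.8) = 0.1208
Δphi = 0.4220 − 0.1208 = 0.3012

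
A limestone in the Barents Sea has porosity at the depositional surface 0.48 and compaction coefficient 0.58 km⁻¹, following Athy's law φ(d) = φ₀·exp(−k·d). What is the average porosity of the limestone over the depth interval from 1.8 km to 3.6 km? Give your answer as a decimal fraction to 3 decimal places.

0.105

⟨φ⟩ = (1/(d₂−d₁)) ∫ φ₀ e^(−kd) dd = φ₀·(e^(−k·d₁) − e^(−k·d₂)) / (k·(d₂−d₁))
e^(−0.58×1.8) = 0.3520; e^(−0.58×3.6) = 0.1239
⟨φ⟩ = 0.48 × (0.3520 − 0.1239) / (0.58 × 1.8) = 0.48 × 0.2185 = 0.1049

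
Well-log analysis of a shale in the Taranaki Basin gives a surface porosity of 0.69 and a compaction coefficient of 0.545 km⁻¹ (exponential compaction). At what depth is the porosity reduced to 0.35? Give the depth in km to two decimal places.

1.25 km

Invert Athy's law: z = ln(n₀/n) / k
z = ln(0.69/0.35) / 0.545 = ln(1.971) / 0.545 = 0.6788 / 0.545 = 1.245 km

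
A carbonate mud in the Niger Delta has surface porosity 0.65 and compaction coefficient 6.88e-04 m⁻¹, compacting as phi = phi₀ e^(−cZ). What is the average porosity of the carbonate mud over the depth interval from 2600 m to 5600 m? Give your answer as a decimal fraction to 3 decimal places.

Working in km (1 km = 1000 m; c in km⁻¹ = c in m⁻¹ × 1000):
⟨phi⟩ = (1/(Z₂−Z₁)) ∫ phi₀ e^(−cZ) dZ = phi₀·(e^(−c·Z₁) − e^(−c·Z₂)) / (c·(Z₂−Z₁))
e^(−0.688×2.6) = 0.1672; e^(−0.688×5.6) = 0.0212
⟨phi⟩ = 0.65 × (0.1672 − 0.0212) / (0.688 × 3) = 0.65 × 0.0707 = 0.0460

0.046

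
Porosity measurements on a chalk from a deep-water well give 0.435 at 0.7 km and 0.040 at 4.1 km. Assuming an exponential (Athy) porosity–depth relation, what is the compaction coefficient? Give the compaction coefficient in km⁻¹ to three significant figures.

Athy: n(Z) = n₀ e^(−kZ) ⇒ n₁/n₂ = e^{k(Z₂−Z₁)} ⇒ k = ln(n₁/n₂)/(Z₂−Z₁)
k = ln(0.435/0.04) / (4.1 − 0.7) = ln(10.88) / 3.4 = 2.3865 / 3.4 = 0.7019 km⁻¹

0.702 km⁻¹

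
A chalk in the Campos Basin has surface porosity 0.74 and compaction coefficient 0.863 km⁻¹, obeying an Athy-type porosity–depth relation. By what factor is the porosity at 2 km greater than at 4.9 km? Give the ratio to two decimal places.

φ(d₁)/φ(d₂) = e^(−c·d₁)/e^(−c·d₂) = e^{c(d₂−d₁)}
= exp(0.863 × 2.9) = exp(2.503) = 12.2154

12.22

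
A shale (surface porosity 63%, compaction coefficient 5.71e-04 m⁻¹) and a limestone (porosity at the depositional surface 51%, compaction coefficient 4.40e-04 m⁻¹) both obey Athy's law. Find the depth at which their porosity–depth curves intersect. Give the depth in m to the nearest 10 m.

Working in km (1 km = 1000 m; β in km⁻¹ = β in m⁻¹ × 1000):
Set n₀ₐ e^(−βₐd) = n₀ᵦ e^(−βᵦd) ⇒ ln(n₀ₐ/n₀ᵦ) = (βₐ − βᵦ)·d
d = ln(0.63/0.51) / (0.571 − 0.44) = 0.2113 / 0.131 = 1.613 km

1610 m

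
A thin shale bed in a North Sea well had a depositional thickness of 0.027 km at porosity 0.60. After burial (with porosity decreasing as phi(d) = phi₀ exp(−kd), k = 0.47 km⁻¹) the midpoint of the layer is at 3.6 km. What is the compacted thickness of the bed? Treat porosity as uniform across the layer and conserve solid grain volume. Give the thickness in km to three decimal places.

0.012 km

Porosity at 3.6 km: phi = 0.6·exp(−0.47×3.6) = 0.1105
Solid-volume conservation: h(1−phi) = h₀(1−phi₀) ⇒ h = h₀·(1−phi₀)/(1−phi)
h = 0.027 × (1 − 0.6)/(1 − 0.1105) = 0.027 × 0.4497 = 0.0121 km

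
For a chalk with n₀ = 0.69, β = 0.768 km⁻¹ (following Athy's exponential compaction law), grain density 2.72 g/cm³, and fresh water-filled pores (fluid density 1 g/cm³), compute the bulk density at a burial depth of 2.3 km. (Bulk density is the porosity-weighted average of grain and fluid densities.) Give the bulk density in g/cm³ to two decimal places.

Porosity at depth: n = 0.69·exp(−0.768×2.3) = 0.69×0.1709 = 0.1180
Bulk density: ρ_b = (1−n)ρ_g + n·ρ_f = 0.8820×2.72 + 0.1180×1
       = 2.399 + 0.118 = 2.517 g/cm³

2.52 g/cm³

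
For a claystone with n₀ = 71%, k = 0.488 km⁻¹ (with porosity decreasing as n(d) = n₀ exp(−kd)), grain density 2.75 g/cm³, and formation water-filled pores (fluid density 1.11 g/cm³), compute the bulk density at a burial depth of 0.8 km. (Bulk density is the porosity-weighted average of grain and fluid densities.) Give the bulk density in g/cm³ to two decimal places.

Porosity at depth: n = 0.71·exp(−0.488×0.8) = 0.71×0.6768 = 0.4805
Bulk density: ρ_b = (1−n)ρ_g + n·ρ_f = 0.5195×2.75 + 0.4805×1.11
       = 1.429 + 0.533 = 1.962 g/cm³

1.96 g/cm³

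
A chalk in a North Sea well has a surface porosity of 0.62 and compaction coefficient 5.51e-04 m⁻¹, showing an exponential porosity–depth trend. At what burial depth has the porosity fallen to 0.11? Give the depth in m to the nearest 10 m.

3140 m

Working in km (1 km = 1000 m; c in km⁻¹ = c in m⁻¹ × 1000):
Invert Athy's law: z = ln(φ₀/φ) / c
z = ln(0.62/0.11) / 0.551 = ln(5.636) / 0.551 = 1.7292 / 0.551 = 3.138 km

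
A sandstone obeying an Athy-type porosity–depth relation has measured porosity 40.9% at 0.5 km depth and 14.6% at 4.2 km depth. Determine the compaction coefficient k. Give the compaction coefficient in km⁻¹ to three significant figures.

0.278 km⁻¹

Athy: phi(Z) = phi₀ e^(−kZ) ⇒ phi₁/phi₂ = e^{k(Z₂−Z₁)} ⇒ k = ln(phi₁/phi₂)/(Z₂−Z₁)
k = ln(0.409/0.146) / (4.2 − 0.5) = ln(2.801) / 3.7 = 1.0301 / 3.7 = 0.2784 km⁻¹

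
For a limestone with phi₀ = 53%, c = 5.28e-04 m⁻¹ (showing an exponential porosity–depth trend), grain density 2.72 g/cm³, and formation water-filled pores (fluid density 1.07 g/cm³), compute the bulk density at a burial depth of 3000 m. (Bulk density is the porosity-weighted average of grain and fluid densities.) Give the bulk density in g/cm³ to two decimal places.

2.54 g/cm³

Working in km (1 km = 1000 m; c in km⁻¹ = c in m⁻¹ × 1000):
Porosity at depth: phi = 0.53·exp(−0.528×3) = 0.53×0.2052 = 0.1087
Bulk density: ρ_b = (1−phi)ρ_g + phi·ρ_f = 0.8913×2.72 + 0.1087×1.07
       = 2.424 + 0.116 = 2.541 g/cm³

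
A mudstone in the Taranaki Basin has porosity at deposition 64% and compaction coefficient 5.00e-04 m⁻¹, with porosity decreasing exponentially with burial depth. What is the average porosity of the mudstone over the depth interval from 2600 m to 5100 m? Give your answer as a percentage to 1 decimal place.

Working in km (1 km = 1000 m; k in km⁻¹ = k in m⁻¹ × 1000):
⟨φ⟩ = (1/(z₂−z₁)) ∫ φ₀ e^(−kz) dz = φ₀·(e^(−k·z₁) − e^(−k·z₂)) / (k·(z₂−z₁))
e^(−0.5×2.6) = 0.2725; e^(−0.5×5.1) = 0.0781
⟨φ⟩ = 0.64 × (0.2725 − 0.0781) / (0.5 × 2.5) = 0.64 × 0.1556 = 0.0996

10.0%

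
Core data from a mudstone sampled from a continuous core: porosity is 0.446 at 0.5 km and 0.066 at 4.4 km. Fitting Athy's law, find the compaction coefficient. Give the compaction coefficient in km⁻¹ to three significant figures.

Athy: phi(z) = phi₀ e^(−βz) ⇒ phi₁/phi₂ = e^{β(z₂−z₁)} ⇒ β = ln(phi₁/phi₂)/(z₂−z₁)
β = ln(0.446/0.066) / (4.4 − 0.5) = ln(6.758) / 3.9 = 1.9107 / 3.9 = 0.4899 km⁻¹

0.490 km⁻¹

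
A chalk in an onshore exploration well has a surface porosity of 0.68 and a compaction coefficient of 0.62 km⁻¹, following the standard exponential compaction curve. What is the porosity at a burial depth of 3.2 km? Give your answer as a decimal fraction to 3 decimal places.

phi = phi₀·exp(−β·Z) = 0.68 × exp(−0.62 × 3.2) = 0.68 × exp(−1.984)
  = 0.68 × 0.1375 = 0.0935

0.094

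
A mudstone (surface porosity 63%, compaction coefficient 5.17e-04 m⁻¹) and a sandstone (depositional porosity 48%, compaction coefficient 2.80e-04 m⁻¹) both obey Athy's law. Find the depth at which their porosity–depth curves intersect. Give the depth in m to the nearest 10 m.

Working in km (1 km = 1000 m; c in km⁻¹ = c in m⁻¹ × 1000):
Set phi₀ₐ e^(−cₐz) = phi₀ᵦ e^(−cᵦz) ⇒ ln(phi₀ₐ/phi₀ᵦ) = (cₐ − cᵦ)·z
z = ln(0.63/0.48) / (0.517 − 0.28) = 0.2719 / 0.237 = 1.147 km

1150 m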